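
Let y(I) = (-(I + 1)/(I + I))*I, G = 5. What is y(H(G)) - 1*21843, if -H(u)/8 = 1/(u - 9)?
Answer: -43689/2 ≈ -21845.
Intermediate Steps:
H(u) = -8/(-9 + u) (H(u) = -8/(u - 9) = -8/(-9 + u))
y(I) = -1/2 - I/2 (y(I) = (-(1 + I)/(2*I))*I = -1/2 - I/2)
y(H(G)) - 1*21843 = (-1/2 - (-4)/(-9 + 5)) - 1*21843 = (-1/2 - (-4)/(-4)) - 21843 = (-1/2 - (-4)*(-1)/4) - 21843 = (-1/2 - 1/2*2) - 21843 = (-1/2 - 1) - 21843 = -3/2 - 21843 = -43689/2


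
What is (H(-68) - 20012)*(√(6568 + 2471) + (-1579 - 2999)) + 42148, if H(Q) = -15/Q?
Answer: 3116306521/34 - 1360801*√9039/68 ≈ 8.9753e+7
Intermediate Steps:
(H(-68) - 20012)*(√(6568 + 2471) + (-1579 - 2999)) + 42148 = (-15/(-68) - 20012)*(√(6568 + 2471) + (-1579 - 2999)) + 42148 = (-15*(-1/68) - 20012)*(√9039 - 4578) + 42148 = (15/68 - 20012)*(-4578 + √9039) + 42148 = -1360801*(-4578 + √9039)/68 + 42148 = (3114873489/34 - 1360801*√9039/68) + 42148 = 3116306521/34 - 1360801*√9039/68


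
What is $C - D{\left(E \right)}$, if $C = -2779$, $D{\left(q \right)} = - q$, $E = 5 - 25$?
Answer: $-2799$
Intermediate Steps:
$E = -20$
$C - D{\left(E \right)} = -2779 - \left(-1\right) \left(-20\right) = -2779 - 20 = -2799$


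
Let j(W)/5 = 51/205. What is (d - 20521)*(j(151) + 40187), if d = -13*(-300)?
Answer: -27386720878/41 ≈ -6.6797e+8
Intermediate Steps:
j(W) = 51/41 (j(W) = 5*(51/205) = 51/41)
d = 3900
(d - 20521)*(j(151) + 40187) = (3900 - 20521)*(51/41 + 40187) = -16621*1647718/41 = -27386720878/41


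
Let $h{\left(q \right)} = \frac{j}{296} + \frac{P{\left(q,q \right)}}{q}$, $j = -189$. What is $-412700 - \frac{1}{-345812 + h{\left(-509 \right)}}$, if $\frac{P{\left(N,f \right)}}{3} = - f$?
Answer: $- \frac{42244561748004}{102361429} \approx -4.127 \cdot 10^{5}$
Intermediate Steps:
$P{\left(N,f \right)} = - 3 f$ ($P{\left(N,f \right)} = 3 \left(- f\right) = - 3 f$)
$h{\left(q \right)} = - \frac{1077}{296}$ ($h{\left(q \right)} = - \frac{189}{296} + \frac{\left(-3\right) q}{q} = \left(-189\right) \frac{1}{296} - 3 = - \frac{189}{296} - 3 = - \frac{1077}{296}$)
$-412700 - \frac{1}{-345812 + h{\left(-509 \right)}} = -412700 - \frac{1}{-345812 - \frac{1077}{296}} = -412700 - \frac{1}{- \frac{102361429}{296}} = -412700 - - \frac{296}{102361429} = -412700 + \frac{296}{102361429} = - \frac{42244561748004}{102361429}$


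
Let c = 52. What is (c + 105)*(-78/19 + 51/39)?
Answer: -108487/247 ≈ -439.22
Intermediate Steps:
(c + 105)*(-78/19 + 51/39) = (52 + 105)*(-78/19 + 51/39) = 157*(-78*1/19 + 51*(1/39)) = 157*(-78/19 + 17/13) = 157*(-691/247) = -108487/247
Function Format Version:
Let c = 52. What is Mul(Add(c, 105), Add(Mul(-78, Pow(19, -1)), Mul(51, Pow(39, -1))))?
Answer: Rational(-108487, 247) ≈ -439.22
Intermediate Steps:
Mul(Add(c, 105), Add(Mul(-78, Pow(19, -1)), Mul(51, Pow(39, -1)))) = Mul(Add(52, 105), Add(Mul(-78, Pow(19, -1)), Mul(51, Pow(39, -1)))) = Mul(157, Add(Mul(-78, Rational(1, 19)), Mul(51, Rational(1, 39)))) = Mul(157, Add(Rational(-78, 19), Rational(17, 13))) = Mul(157, Rational(-691, 247)) = Rational(-108487, 247)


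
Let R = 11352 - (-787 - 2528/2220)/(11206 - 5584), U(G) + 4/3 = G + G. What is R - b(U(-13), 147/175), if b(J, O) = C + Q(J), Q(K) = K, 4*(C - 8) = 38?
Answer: 17725871701/1560105 ≈ 11362.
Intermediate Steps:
C = 35/2 (C = 8 + (1/4)*38 = 8 + 19/2 = 35/2 ≈ 17.500)
U(G) = -4/3 + 2*G (U(G) = -4/3 + (G + G) = -4/3 + 2*G)
b(J, O) = 35/2 + J
R = 35421061337/3120210 (R = 11352 - (-787 - 2528*1/2220)/5622 = 11352 - (-787 - 632/555)/5622 = 11352 - (-437417)/(555*5622) = 11352 - 1*(-437417/3120210) = 11352 + 437417/3120210 = 35421061337/3120210 ≈ 11352.)
R - b(U(-13), 147/175) = 35421061337/3120210 - (35/2 + (-4/3 + 2*(-13))) = 35421061337/3120210 - (35/2 + (-4/3 - 26)) = 35421061337/3120210 - (35/2 - 82/3) = 35421061337/3120210 - 1*(-59/6) = 35421061337/3120210 + 59/6 = 17725871701/1560105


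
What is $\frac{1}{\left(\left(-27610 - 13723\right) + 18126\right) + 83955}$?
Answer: $\frac{1}{60748} \approx 1.6461 \cdot 10^{-5}$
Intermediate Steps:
$\frac{1}{\left(\left(-27610 - 13723\right) + 18126\right) + 83955} = \frac{1}{\left(-41333 + 18126\right) + 83955} = \frac{1}{-23207 + 83955} = \frac{1}{60748}$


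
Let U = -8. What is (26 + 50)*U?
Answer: -608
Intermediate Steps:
(26 + 50)*U = (26 + 50)*(-8) = 76*(-8) = -608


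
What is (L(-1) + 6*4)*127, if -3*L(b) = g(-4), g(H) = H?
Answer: 9652/3 ≈ 3217.3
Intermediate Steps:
L(b) = 4/3 (L(b) = -1/3*(-4) = 4/3)
(L(-1) + 6*4)*127 = (4/3 + 6*4)*127 = (4/3 + 24)*127 = (76/3)*127 = 9652/3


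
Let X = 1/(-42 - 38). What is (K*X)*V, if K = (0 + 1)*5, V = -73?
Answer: 73/16 ≈ 4.5625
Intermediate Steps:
X = -1/80 (X = 1/(-80) = -1/80 ≈ -0.012500)
K = 5 (K = 1*5 = 5)
(K*X)*V = (5*(-1/80))*(-73) = -1/16*(-73) = 73/16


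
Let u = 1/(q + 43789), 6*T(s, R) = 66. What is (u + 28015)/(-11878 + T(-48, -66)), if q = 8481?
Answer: -1464344051/620288090 ≈ -2.3607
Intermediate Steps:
T(s, R) = 11 (T(s, R) = (⅙)*66 = 11)
u = 1/52270 (u = 1/(8481 + 43789) = 1/52270 ≈ 1.9131e-5)
(u + 28015)/(-11878 + T(-48, -66)) = (1/52270 + 28015)/(-11878 + 11) = (1464344051/52270)/(-11867) = (1464344051/52270)*(-1/11867) = -1464344051/620288090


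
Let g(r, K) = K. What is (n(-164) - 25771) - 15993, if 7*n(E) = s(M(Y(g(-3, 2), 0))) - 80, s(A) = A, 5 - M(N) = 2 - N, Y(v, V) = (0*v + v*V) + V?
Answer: -41775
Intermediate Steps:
Y(v, V) = V + V*v (Y(v, V) = (0 + V*v) + V = V*v + V = V + V*v)
M(N) = 3 + N (M(N) = 5 - (2 - N) = 5 + (-2 + N) = 3 + N)
n(E) = -11 (n(E) = ((3 + 0*(1 + 2)) - 80)/7 = ((3 + 0*3) - 80)/7 = ((3 + 0) - 80)/7 = (3 - 80)/7 = (⅐)*(-77) = -11)
(n(-164) - 25771) - 15993 = (-11 - 25771) - 15993 = -25782 - 15993 = -41775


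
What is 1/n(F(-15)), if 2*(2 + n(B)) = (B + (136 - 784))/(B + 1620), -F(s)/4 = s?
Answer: -40/87 ≈ -0.45977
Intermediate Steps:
F(s) = -4*s
n(B) = -2 + (-648 + B)/(2*(1620 + B)) (n(B) = -2 + ((B + (136 - 784))/(B + 1620))/2 = -2 + ((B - 648)/(1620 + B))/2 = -2 + ((-648 + B)/(1620 + B))/2 = -2 + (-648 + B)/(2*(1620 + B)))
1/n(F(-15)) = 1/(3*(-2376 - (-4)*(-15))/(2*(1620 - 4*(-15)))) = 1/(3*(-2376 - 1*60)/(2*(1620 + 60))) = 1/((3/2)*(-2376 - 60)/1680) = 1/((3/2)*(1/1680)*(-2436)) = 1/(-87/40) = -40/87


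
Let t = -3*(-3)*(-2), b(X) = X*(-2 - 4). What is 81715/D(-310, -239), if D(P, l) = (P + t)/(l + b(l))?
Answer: -97649425/328 ≈ -2.9771e+5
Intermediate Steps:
b(X) = -6*X (b(X) = X*(-6) = -6*X)
t = -18 (t = 9*(-2) = -18)
D(P, l) = -(-18 + P)/(5*l) (D(P, l) = (P - 18)/(l - 6*l) = (-18 + P)/((-5*l)) = (-18 + P)*(-1/(5*l)) = -(-18 + P)/(5*l))
81715/D(-310, -239) = 81715/(((1/5)*(18 - 1*(-310))/(-239))) = 81715/(((1/5)*(-1/239)*(18 + 310))) = 81715/(((1/5)*(-1/239)*328)) = 81715/(-328/1195) = 81715*(-1195/328) = -97649425/328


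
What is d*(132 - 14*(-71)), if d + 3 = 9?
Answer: 6756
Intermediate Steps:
d = 6 (d = -3 + 9 = 6)
d*(132 - 14*(-71)) = 6*(132 - 14*(-71)) = 6*(132 + 994) = 6*1126 = 6756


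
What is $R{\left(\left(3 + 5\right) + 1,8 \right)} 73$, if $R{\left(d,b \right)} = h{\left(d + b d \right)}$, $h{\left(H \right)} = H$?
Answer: $5913$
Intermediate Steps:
$R{\left(d,b \right)} = d + b d$
$R{\left(\left(3 + 5\right) + 1,8 \right)} 73 = \left(\left(3 + 5\right) + 1\right) \left(1 + 8\right) 73 = \left(8 + 1\right) 9 \cdot 73 = 9 \cdot 9 \cdot 73 = 81 \cdot 73 = 5913$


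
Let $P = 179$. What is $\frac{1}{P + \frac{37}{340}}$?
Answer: $\frac{340}{60897} \approx 0.0055832$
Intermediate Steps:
$\frac{1}{P + \frac{37}{340}} = \frac{1}{179 + \frac{37}{340}} = \frac{1}{\frac{60897}{340}} = \frac{340}{60897}$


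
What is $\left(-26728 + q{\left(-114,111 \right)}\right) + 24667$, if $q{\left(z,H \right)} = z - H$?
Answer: $-2286$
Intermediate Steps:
$\left(-26728 + q{\left(-114,111 \right)}\right) + 24667 = \left(-26728 - 225\right) + 24667 = -26953 + 24667 = -2286$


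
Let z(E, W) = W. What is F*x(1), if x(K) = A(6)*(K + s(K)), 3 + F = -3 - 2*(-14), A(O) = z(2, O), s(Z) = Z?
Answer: 264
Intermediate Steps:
A(O) = O
F = 22 (F = -3 + (-3 - 2*(-14)) = -3 + (-3 + 28) = -3 + 25 = 22)
x(K) = 12*K (x(K) = 6*(K + K) = 6*(2*K) = 12*K)
F*x(1) = 22*(12*1) = 22*12 = 264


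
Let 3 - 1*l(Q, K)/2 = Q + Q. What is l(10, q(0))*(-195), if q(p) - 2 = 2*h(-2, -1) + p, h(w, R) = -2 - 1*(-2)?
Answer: 6630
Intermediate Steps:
h(w, R) = 0 (h(w, R) = -2 + 2 = 0)
q(p) = 2 + p (q(p) = 2 + (2*0 + p) = 2 + (0 + p) = 2 + p)
l(Q, K) = 6 - 4*Q (l(Q, K) = 6 - 2*(Q + Q) = 6 - 4*Q)
l(10, q(0))*(-195) = (6 - 4*10)*(-195) = (6 - 40)*(-195) = -34*(-195) = 6630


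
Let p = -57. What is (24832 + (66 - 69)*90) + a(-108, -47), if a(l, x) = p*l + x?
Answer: 30671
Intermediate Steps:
a(l, x) = x - 57*l (a(l, x) = -57*l + x = x - 57*l)
(24832 + (66 - 69)*90) + a(-108, -47) = (24832 + (66 - 69)*90) + (-47 - 57*(-108)) = (24832 - 3*90) + (-47 + 6156) = (24832 - 270) + 6109 = 24562 + 6109 = 30671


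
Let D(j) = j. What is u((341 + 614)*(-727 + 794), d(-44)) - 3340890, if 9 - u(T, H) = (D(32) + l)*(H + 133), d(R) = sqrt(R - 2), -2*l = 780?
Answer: -3293267 + 358*I*sqrt(46) ≈ -3.2933e+6 + 2428.1*I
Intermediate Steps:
l = -390 (l = -1/2*780 = -390)
d(R) = sqrt(-2 + R)
u(T, H) = 47623 + 358*H (u(T, H) = 9 - (32 - 390)*(H + 133) = 9 - (-358)*(133 + H) = 9 - (-47614 - 358*H) = 9 + (47614 + 358*H) = 47623 + 358*H)
u((341 + 614)*(-727 + 794), d(-44)) - 3340890 = (47623 + 358*sqrt(-2 - 44)) - 3340890 = (47623 + 358*sqrt(-46)) - 3340890 = (47623 + 358*(I*sqrt(46))) - 3340890 = (47623 + 358*I*sqrt(46)) - 3340890 = -3293267 + 358*I*sqrt(46)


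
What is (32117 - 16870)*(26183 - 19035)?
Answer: 108985556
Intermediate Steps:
(32117 - 16870)*(26183 - 19035) = 15247*7148 = 108985556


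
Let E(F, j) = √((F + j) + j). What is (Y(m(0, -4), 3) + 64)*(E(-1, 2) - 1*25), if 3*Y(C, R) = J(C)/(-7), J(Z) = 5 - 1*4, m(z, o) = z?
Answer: -33575/21 + 1343*√3/21 ≈ -1488.0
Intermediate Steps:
J(Z) = 1 (J(Z) = 5 - 4 = 1)
Y(C, R) = -1/21 (Y(C, R) = (1/(-7))/3 = (1*(-⅐))/3 = (⅓)*(-⅐) = -1/21)
E(F, j) = √(F + 2*j)
(Y(m(0, -4), 3) + 64)*(E(-1, 2) - 1*25) = (-1/21 + 64)*(√(-1 + 2*2) - 1*25) = 1343*(√(-1 + 4) - 25)/21 = 1343*(√3 - 25)/21 = 1343*(-25 + √3)/21 = -33575/21 + 1343*√3/21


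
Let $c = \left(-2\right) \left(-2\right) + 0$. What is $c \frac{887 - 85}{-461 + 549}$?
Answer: $\frac{401}{11} \approx 36.455$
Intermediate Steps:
$c = 4$ ($c = 4 + 0 = 4$)
$c \frac{887 - 85}{-461 + 549} = 4 \frac{887 - 85}{-461 + 549} = 4 \cdot \frac{802}{88} = 4 \cdot 802 \cdot \frac{1}{88} = 4 \cdot \frac{401}{44} = \frac{401}{11}$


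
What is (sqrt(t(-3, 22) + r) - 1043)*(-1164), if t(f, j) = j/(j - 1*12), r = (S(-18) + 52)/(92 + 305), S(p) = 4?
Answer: 1214052 - 1164*sqrt(9224295)/1985 ≈ 1.2123e+6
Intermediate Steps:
r = 56/397 (r = (4 + 52)/(92 + 305) = 56/397 ≈ 0.14106)
t(f, j) = j/(-12 + j) (t(f, j) = j/(j - 12) = j/(-12 + j))
(sqrt(t(-3, 22) + r) - 1043)*(-1164) = (sqrt(22/(-12 + 22) + 56/397) - 1043)*(-1164) = (sqrt(22/10 + 56/397) - 1043)*(-1164) = (sqrt(22*(1/10) + 56/397) - 1043)*(-1164) = (sqrt(11/5 + 56/397) - 1043)*(-1164) = (sqrt(4647/1985) - 1043)*(-1164) = (sqrt(9224295)/1985 - 1043)*(-1164) = (-1043 + sqrt(9224295)/1985)*(-1164) = 1214052 - 1164*sqrt(9224295)/1985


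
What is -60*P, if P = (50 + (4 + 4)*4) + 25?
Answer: -6420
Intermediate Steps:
P = 107 (P = (50 + 8*4) + 25 = (50 + 32) + 25 = 82 + 25 = 107)
-60*P = -60*107 = -6420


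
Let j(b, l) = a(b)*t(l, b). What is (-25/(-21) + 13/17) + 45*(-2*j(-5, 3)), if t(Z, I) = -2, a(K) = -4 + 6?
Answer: 129218/357 ≈ 361.96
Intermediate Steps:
a(K) = 2
j(b, l) = -4 (j(b, l) = 2*(-2) = -4)
(-25/(-21) + 13/17) + 45*(-2*j(-5, 3)) = (-25/(-21) + 13/17) + 45*(-2*(-4)) = (-25*(-1/21) + 13*(1/17)) + 45*8 = (25/21 + 13/17) + 360 = 698/357 + 360 = 129218/357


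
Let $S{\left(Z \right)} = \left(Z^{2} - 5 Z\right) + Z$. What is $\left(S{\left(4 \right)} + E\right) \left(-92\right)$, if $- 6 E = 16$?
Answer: $\frac{736}{3} \approx 245.33$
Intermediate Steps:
$E = - \frac{8}{3}$ ($E = \left(- \frac{1}{6}\right) 16 = - \frac{8}{3} \approx -2.6667$)
$S{\left(Z \right)} = Z^{2} - 4 Z$
$\left(S{\left(4 \right)} + E\right) \left(-92\right) = \left(4 \left(-4 + 4\right) - \frac{8}{3}\right) \left(-92\right) = \left(4 \cdot 0 - \frac{8}{3}\right) \left(-92\right) = \left(0 - \frac{8}{3}\right) \left(-92\right) = \left(- \frac{8}{3}\right) \left(-92\right) = \frac{736}{3}$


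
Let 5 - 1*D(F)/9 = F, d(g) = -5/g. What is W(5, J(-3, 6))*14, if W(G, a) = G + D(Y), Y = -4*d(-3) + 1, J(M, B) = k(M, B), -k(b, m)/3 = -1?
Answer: 1414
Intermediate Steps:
k(b, m) = 3 (k(b, m) = -3*(-1) = 3)
J(M, B) = 3
Y = -17/3 (Y = -(-20)/(-3) + 1 = -(-20)*(-1)/3 + 1 = -4*5/3 + 1 = -20/3 + 1 = -17/3 ≈ -5.6667)
D(F) = 45 - 9*F
W(G, a) = 96 + G (W(G, a) = G + (45 - 9*(-17/3)) = G + (45 + 51) = G + 96 = 96 + G)
W(5, J(-3, 6))*14 = (96 + 5)*14 = 101*14 = 1414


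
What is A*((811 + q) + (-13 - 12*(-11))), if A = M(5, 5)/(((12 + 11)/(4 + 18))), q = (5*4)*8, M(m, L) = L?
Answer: 119900/23 ≈ 5213.0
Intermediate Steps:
q = 160 (q = 20*8 = 160)
A = 110/23 (A = 5/(((12 + 11)/(4 + 18))) = 5/((23/22)) = 5/((23*(1/22))) = 5/(23/22) = 5*(22/23) = 110/23 ≈ 4.7826)
A*((811 + q) + (-13 - 12*(-11))) = 110*((811 + 160) + (-13 - 12*(-11)))/23 = 110*(971 + (-13 + 132))/23 = 110*(971 + 119)/23 = (110/23)*1090 = 119900/23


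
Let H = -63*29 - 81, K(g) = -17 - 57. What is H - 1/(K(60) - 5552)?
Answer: -10734407/5626 ≈ -1908.0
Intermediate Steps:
K(g) = -74
H = -1908 (H = -1827 - 81 = -1908)
H - 1/(K(60) - 5552) = -1908 - 1/(-74 - 5552) = -1908 - 1/(-5626) = -1908 - 1*(-1/5626) = -1908 + 1/5626 = -10734407/5626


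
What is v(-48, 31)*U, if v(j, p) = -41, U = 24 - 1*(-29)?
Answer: -2173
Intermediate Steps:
U = 53 (U = 24 + 29 = 53)
v(-48, 31)*U = -41*53 = -2173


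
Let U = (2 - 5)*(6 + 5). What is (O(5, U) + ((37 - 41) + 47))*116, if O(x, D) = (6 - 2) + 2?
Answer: 5684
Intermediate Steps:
U = -33 (U = -3*11 = -33)
O(x, D) = 6 (O(x, D) = 4 + 2 = 6)
(O(5, U) + ((37 - 41) + 47))*116 = (6 + ((37 - 41) + 47))*116 = (6 + (-4 + 47))*116 = (6 + 43)*116 = 49*116 = 5684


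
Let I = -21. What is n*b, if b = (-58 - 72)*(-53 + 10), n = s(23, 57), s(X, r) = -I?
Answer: 117390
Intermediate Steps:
s(X, r) = 21 (s(X, r) = -1*(-21) = 21)
n = 21
b = 5590 (b = -130*(-43) = 5590)
n*b = 21*5590 = 117390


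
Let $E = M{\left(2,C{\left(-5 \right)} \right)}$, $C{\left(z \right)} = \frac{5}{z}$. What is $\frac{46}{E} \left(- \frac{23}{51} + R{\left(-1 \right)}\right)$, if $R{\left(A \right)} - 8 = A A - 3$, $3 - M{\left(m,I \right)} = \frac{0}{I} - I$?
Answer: $\frac{6509}{51} \approx 127.63$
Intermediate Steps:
$M{\left(m,I \right)} = 3 + I$ ($M{\left(m,I \right)} = 3 - \left(\frac{0}{I} - I\right) = 3 - \left(0 - I\right) = 3 - - I = 3 + I$)
$E = 2$ ($E = 3 + \frac{5}{-5} = 3 + 5 \left(- \frac{1}{5}\right) = 3 - 1 = 2$)
$R{\left(A \right)} = 5 + A^{2}$ ($R{\left(A \right)} = 8 + \left(A A - 3\right) = 8 + \left(A^{2} - 3\right) = 8 + \left(-3 + A^{2}\right) = 5 + A^{2}$)
$\frac{46}{E} \left(- \frac{23}{51} + R{\left(-1 \right)}\right) = \frac{46}{2} \left(- \frac{23}{51} + \left(5 + \left(-1\right)^{2}\right)\right) = 46 \cdot \frac{1}{2} \left(\left(-23\right) \frac{1}{51} + \left(5 + 1\right)\right) = 23 \left(- \frac{23}{51} + 6\right) = 23 \cdot \frac{283}{51} = \frac{6509}{51}$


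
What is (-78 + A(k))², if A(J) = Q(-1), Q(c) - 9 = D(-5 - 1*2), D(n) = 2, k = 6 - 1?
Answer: 4489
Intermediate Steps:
k = 5
Q(c) = 11 (Q(c) = 9 + 2 = 11)
A(J) = 11
(-78 + A(k))² = (-78 + 11)² = (-67)² = 4489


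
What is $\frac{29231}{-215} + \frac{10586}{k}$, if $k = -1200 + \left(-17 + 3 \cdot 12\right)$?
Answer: $- \frac{36797801}{253915} \approx -144.92$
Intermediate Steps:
$k = -1181$ ($k = -1200 + \left(-17 + 36\right) = -1200 + 19 = -1181$)
$\frac{29231}{-215} + \frac{10586}{k} = \frac{29231}{-215} + \frac{10586}{-1181} = 29231 \left(- \frac{1}{215}\right) + 10586 \left(- \frac{1}{1181}\right) = - \frac{29231}{215} - \frac{10586}{1181} = - \frac{36797801}{253915}$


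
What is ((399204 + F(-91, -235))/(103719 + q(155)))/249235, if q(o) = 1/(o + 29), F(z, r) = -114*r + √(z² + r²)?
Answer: 78382896/4756474762795 + 184*√63506/4756474762795 ≈ 1.6489e-5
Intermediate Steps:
F(z, r) = √(r² + z²) - 114*r (F(z, r) = -114*r + √(r² + z²) = √(r² + z²) - 114*r)
q(o) = 1/(29 + o)
((399204 + F(-91, -235))/(103719 + q(155)))/249235 = ((399204 + (√((-235)² + (-91)²) - 114*(-235)))/(103719 + 1/(29 + 155)))/249235 = ((399204 + (√(55225 + 8281) + 26790))/(103719 + 1/184))*(1/249235) = ((399204 + (√63506 + 26790))/(103719 + 1/184))*(1/249235) = ((399204 + (26790 + √63506))/(19084297/184))*(1/249235) = ((425994 + √63506)*(184/19084297))*(1/249235) = (78382896/19084297 + 184*√63506/19084297)*(1/249235) = 78382896/4756474762795 + 184*√63506/4756474762795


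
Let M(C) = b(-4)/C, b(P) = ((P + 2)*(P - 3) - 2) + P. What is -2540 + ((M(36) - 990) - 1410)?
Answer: -44458/9 ≈ -4939.8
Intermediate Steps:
b(P) = -2 + P + (-3 + P)*(2 + P) (b(P) = ((2 + P)*(-3 + P) - 2) + P = ((-3 + P)*(2 + P) - 2) + P = (-2 + (-3 + P)*(2 + P)) + P = -2 + P + (-3 + P)*(2 + P))
M(C) = 8/C (M(C) = (-8 + (-4)²)/C = (-8 + 16)/C = 8/C)
-2540 + ((M(36) - 990) - 1410) = -2540 + ((8/36 - 990) - 1410) = -2540 + ((8*(1/36) - 990) - 1410) = -2540 + ((2/9 - 990) - 1410) = -2540 + (-8908/9 - 1410) = -2540 - 21598/9 = -44458/9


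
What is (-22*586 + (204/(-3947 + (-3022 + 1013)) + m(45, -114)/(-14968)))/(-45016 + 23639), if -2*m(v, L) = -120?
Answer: 71832348673/119109180926 ≈ 0.60308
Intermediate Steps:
m(v, L) = 60 (m(v, L) = -½*(-120) = 60)
(-22*586 + (204/(-3947 + (-3022 + 1013)) + m(45, -114)/(-14968)))/(-45016 + 23639) = (-22*586 + (204/(-3947 + (-3022 + 1013)) + 60/(-14968)))/(-45016 + 23639) = (-12892 + (204/(-3947 - 2009) + 60*(-1/14968)))/(-21377) = (-12892 + (204/(-5956) - 15/3742))*(-1/21377) = (-12892 + (204*(-1/5956) - 15/3742))*(-1/21377) = (-12892 + (-51/1489 - 15/3742))*(-1/21377) = (-12892 - 213177/5571838)*(-1/21377) = -71832348673/5571838*(-1/21377) = 71832348673/119109180926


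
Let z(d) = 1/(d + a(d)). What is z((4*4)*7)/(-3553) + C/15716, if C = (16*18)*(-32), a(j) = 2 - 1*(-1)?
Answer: -941406809/1605369755 ≈ -0.58641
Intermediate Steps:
a(j) = 3 (a(j) = 2 + 1 = 3)
z(d) = 1/(3 + d) (z(d) = 1/(d + 3) = 1/(3 + d))
C = -9216 (C = 288*(-32) = -9216)
z((4*4)*7)/(-3553) + C/15716 = 1/((3 + (4*4)*7)*(-3553)) - 9216/15716 = -1/3553/(3 + 16*7) - 9216*1/15716 = -1/3553/(3 + 112) - 2304/3929 = -1/3553/115 - 2304/3929 = (1/115)*(-1/3553) - 2304/3929 = -1/408595 - 2304/3929 = -941406809/1605369755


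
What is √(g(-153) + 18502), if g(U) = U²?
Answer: √41911 ≈ 204.72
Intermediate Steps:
√(g(-153) + 18502) = √((-153)² + 18502) = √(23409 + 18502) = √41911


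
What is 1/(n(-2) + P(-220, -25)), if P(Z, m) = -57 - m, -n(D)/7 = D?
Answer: -1/18 ≈ -0.055556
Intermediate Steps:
n(D) = -7*D
1/(n(-2) + P(-220, -25)) = 1/(-7*(-2) + (-57 - 1*(-25))) = 1/(14 + (-57 + 25)) = 1/(14 - 32) = 1/(-18) = -1/18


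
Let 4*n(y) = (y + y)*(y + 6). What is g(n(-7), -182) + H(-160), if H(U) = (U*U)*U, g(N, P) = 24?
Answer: -4095976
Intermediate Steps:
n(y) = y*(6 + y)/2 (n(y) = ((y + y)*(y + 6))/4 = ((2*y)*(6 + y))/4 = (2*y*(6 + y))/4 = y*(6 + y)/2)
H(U) = U³ (H(U) = U²*U = U³)
g(n(-7), -182) + H(-160) = 24 + (-160)³ = 24 - 4096000 = -4095976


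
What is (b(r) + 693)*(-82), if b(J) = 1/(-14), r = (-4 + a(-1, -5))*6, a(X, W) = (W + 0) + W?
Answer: -397741/7 ≈ -56820.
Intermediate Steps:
a(X, W) = 2*W (a(X, W) = W + W = 2*W)
r = -84 (r = (-4 + 2*(-5))*6 = (-4 - 10)*6 = -14*6 = -84)
b(J) = -1/14
(b(r) + 693)*(-82) = (-1/14 + 693)*(-82) = (9701/14)*(-82) = -397741/7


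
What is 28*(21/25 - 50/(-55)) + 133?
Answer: 50043/275 ≈ 181.97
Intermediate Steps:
28*(21/25 - 50/(-55)) + 133 = 28*(21*(1/25) - 50*(-1/55)) + 133 = 28*(21/25 + 10/11) + 133 = 28*(481/275) + 133 = 13468/275 + 133 = 50043/275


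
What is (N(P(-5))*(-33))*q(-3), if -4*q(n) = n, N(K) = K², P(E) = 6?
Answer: -891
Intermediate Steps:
q(n) = -n/4
(N(P(-5))*(-33))*q(-3) = (6²*(-33))*(-¼*(-3)) = (36*(-33))*(¾) = -1188*¾ = -891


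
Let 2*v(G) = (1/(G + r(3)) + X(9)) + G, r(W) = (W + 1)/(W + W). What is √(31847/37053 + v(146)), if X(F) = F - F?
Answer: √545350863252965/2717220 ≈ 8.5944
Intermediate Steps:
X(F) = 0
r(W) = (1 + W)/(2*W) (r(W) = (1 + W)/((2*W)) = (1 + W)*(1/(2*W)) = (1 + W)/(2*W))
v(G) = G/2 + 1/(2*(⅔ + G)) (v(G) = ((1/(G + (½)*(1 + 3)/3) + 0) + G)/2 = ((1/(G + (½)*(⅓)*4) + 0) + G)/2 = ((1/(G + ⅔) + 0) + G)/2 = ((1/(⅔ + G) + 0) + G)/2 = (1/(⅔ + G) + G)/2 = (G + 1/(⅔ + G))/2 = G/2 + 1/(2*(⅔ + G)))
√(31847/37053 + v(146)) = √(31847/37053 + (3 + 2*146 + 3*146²)/(2*(2 + 3*146))) = √(31847*(1/37053) + (3 + 292 + 3*21316)/(2*(2 + 438))) = √(31847/37053 + (½)*(3 + 292 + 63948)/440) = √(31847/37053 + (½)*(1/440)*64243) = √(31847/37053 + 64243/880) = √(2408421239/32606640) = √545350863252965/2717220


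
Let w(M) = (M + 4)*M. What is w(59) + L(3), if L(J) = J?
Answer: 3720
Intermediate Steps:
w(M) = M*(4 + M) (w(M) = (4 + M)*M = M*(4 + M))
w(59) + L(3) = 59*(4 + 59) + 3 = 59*63 + 3 = 3717 + 3 = 3720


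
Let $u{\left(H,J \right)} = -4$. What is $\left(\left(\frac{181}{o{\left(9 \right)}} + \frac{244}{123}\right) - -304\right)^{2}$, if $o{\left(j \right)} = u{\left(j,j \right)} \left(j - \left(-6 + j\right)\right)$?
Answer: $\frac{9582256321}{107584} \approx 89068.0$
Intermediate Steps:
$o{\left(j \right)} = -24$ ($o{\left(j \right)} = - 4 \left(j - \left(-6 + j\right)\right) = \left(-4\right) 6 = -24$)
$\left(\left(\frac{181}{o{\left(9 \right)}} + \frac{244}{123}\right) - -304\right)^{2} = \left(\left(\frac{181}{-24} + \frac{244}{123}\right) - -304\right)^{2} = \left(\left(181 \left(- \frac{1}{24}\right) + 244 \cdot \frac{1}{123}\right) + 304\right)^{2} = \left(\left(- \frac{181}{24} + \frac{244}{123}\right) + 304\right)^{2} = \left(- \frac{1823}{328} + 304\right)^{2} = \left(\frac{97889}{328}\right)^{2} = \frac{9582256321}{107584}$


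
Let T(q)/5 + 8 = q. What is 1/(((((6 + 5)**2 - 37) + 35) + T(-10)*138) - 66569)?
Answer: -1/78870 ≈ -1.2679e-5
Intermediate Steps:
T(q) = -40 + 5*q
1/(((((6 + 5)**2 - 37) + 35) + T(-10)*138) - 66569) = 1/(((((6 + 5)**2 - 37) + 35) + (-40 + 5*(-10))*138) - 66569) = 1/((((11**2 - 37) + 35) + (-40 - 50)*138) - 66569) = 1/((((121 - 37) + 35) - 90*138) - 66569) = 1/(((84 + 35) - 12420) - 66569) = 1/((119 - 12420) - 66569) = 1/(-12301 - 66569) = 1/(-78870) = -1/78870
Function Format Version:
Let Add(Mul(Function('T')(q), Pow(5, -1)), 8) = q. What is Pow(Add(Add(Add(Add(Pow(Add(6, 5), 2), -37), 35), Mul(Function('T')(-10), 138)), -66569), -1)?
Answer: Rational(-1, 78870) ≈ -1.2679e-5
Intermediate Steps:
Function('T')(q) = Add(-40, Mul(5, q))
Pow(Add(Add(Add(Add(Pow(Add(6, 5), 2), -37), 35), Mul(Function('T')(-10), 138)), -66569), -1) = Pow(Add(Add(Add(Add(Pow(Add(6, 5), 2), -37), 35), Mul(Add(-40, Mul(5, -10)), 138)), -66569), -1) = Pow(Add(Add(Add(Add(Pow(11, 2), -37), 35), Mul(Add(-40, -50), 138)), -66569), -1) = Pow(Add(Add(Add(Add(121, -37), 35), Mul(-90, 138)), -66569), -1) = Pow(Add(Add(Add(84, 35), -12420), -66569), -1) = Pow(Add(Add(119, -12420), -66569), -1) = Pow(Add(-12301, -66569), -1) = Pow(-78870, -1) = Rational(-1, 78870)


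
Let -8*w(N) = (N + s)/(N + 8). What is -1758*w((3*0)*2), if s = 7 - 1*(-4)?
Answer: 9669/32 ≈ 302.16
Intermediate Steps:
s = 11 (s = 7 + 4 = 11)
w(N) = -(11 + N)/(8*(8 + N)) (w(N) = -(N + 11)/(8*(N + 8)) = -(11 + N)/(8*(8 + N)))
-1758*w((3*0)*2) = -879*(-11 - 3*0*2)/(4*(8 + (3*0)*2)) = -879*(-11 - 0*2)/(4*(8 + 0*2)) = -879*(-11 - 1*0)/(4*(8 + 0)) = -879*(-11 + 0)/(4*8) = -879*(-11)/(4*8) = -1758*(-11/64) = 9669/32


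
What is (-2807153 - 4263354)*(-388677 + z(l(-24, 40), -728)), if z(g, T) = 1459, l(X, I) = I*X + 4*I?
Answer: 2737827579526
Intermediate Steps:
l(X, I) = 4*I + I*X
(-2807153 - 4263354)*(-388677 + z(l(-24, 40), -728)) = (-2807153 - 4263354)*(-388677 + 1459) = -7070507*(-387218) = 2737827579526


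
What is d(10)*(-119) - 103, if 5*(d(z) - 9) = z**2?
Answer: -3554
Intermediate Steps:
d(z) = 9 + z**2/5
d(10)*(-119) - 103 = (9 + (1/5)*10**2)*(-119) - 103 = (9 + (1/5)*100)*(-119) - 103 = (9 + 20)*(-119) - 103 = 29*(-119) - 103 = -3451 - 103 = -3554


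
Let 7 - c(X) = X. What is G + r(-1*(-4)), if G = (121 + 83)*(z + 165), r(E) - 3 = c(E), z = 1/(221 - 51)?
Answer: 168336/5 ≈ 33667.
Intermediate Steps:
c(X) = 7 - X
z = 1/170 ≈ 0.0058824
r(E) = 10 - E (r(E) = 3 + (7 - E) = 10 - E)
G = 168306/5 (G = (121 + 83)*(1/170 + 165) = 204*(28051/170) = 168306/5 ≈ 33661.)
G + r(-1*(-4)) = 168306/5 + (10 - (-1)*(-4)) = 168306/5 + (10 - 1*4) = 168306/5 + (10 - 4) = 168306/5 + 6 = 168336/5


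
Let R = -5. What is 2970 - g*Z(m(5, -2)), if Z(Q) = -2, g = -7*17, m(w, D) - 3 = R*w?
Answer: 2732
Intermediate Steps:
m(w, D) = 3 - 5*w
g = -119
2970 - g*Z(m(5, -2)) = 2970 - (-119)*(-2) = 2970 - 1*238 = 2970 - 238 = 2732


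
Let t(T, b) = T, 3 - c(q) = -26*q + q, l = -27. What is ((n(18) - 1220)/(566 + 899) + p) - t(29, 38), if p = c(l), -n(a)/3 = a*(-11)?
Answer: -1027591/1465 ≈ -701.43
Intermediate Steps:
n(a) = 33*a (n(a) = -3*a*(-11) = -(-33)*a = 33*a)
c(q) = 3 + 25*q (c(q) = 3 - (-26*q + q) = 3 - (-25)*q = 3 + 25*q)
p = -672 (p = 3 + 25*(-27) = 3 - 675 = -672)
((n(18) - 1220)/(566 + 899) + p) - t(29, 38) = ((33*18 - 1220)/(566 + 899) - 672) - 1*29 = ((594 - 1220)/1465 - 672) - 29 = (-626*1/1465 - 672) - 29 = (-626/1465 - 672) - 29 = -985106/1465 - 29 = -1027591/1465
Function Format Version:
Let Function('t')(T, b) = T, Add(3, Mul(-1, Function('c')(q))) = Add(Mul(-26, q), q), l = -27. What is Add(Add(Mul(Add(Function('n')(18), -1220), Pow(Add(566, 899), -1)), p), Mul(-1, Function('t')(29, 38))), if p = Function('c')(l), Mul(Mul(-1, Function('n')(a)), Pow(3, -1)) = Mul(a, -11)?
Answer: Rational(-1027591, 1465) ≈ -701.43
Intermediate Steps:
Function('n')(a) = Mul(33, a) (Function('n')(a) = Mul(-3, Mul(a, -11)) = Mul(-3, Mul(-11, a)) = Mul(33, a))
Function('c')(q) = Add(3, Mul(25, q)) (Function('c')(q) = Add(3, Mul(-1, Add(Mul(-26, q), q))) = Add(3, Mul(-1, Mul(-25, q))) = Add(3, Mul(25, q)))
p = -672 (p = Add(3, Mul(25, -27)) = Add(3, -675) = -672)
Add(Add(Mul(Add(Function('n')(18), -1220), Pow(Add(566, 899), -1)), p), Mul(-1, Function('t')(29, 38))) = Add(Add(Mul(Add(Mul(33, 18), -1220), Pow(Add(566, 899), -1)), -672), Mul(-1, 29)) = Add(Add(Mul(Add(594, -1220), Pow(1465, -1)), -672), -29) = Add(Add(Mul(-626, Rational(1, 1465)), -672), -29) = Add(Add(Rational(-626, 1465), -672), -29) = Add(Rational(-985106, 1465), -29) = Rational(-1027591, 1465)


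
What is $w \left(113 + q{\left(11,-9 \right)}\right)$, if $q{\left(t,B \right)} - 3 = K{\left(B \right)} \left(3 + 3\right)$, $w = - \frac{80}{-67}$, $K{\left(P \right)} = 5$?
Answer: $\frac{11680}{67} \approx 174.33$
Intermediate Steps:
$w = \frac{80}{67}$ ($w = \left(-80\right) \left(- \frac{1}{67}\right) = \frac{80}{67} \approx 1.194$)
$q{\left(t,B \right)} = 33$ ($q{\left(t,B \right)} = 3 + 5 \left(3 + 3\right) = 3 + 5 \cdot 6 = 3 + 30 = 33$)
$w \left(113 + q{\left(11,-9 \right)}\right) = \frac{80 \left(113 + 33\right)}{67} = \frac{80}{67} \cdot 146 = \frac{11680}{67}$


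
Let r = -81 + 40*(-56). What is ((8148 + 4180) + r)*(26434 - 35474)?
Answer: -90463280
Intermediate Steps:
r = -2321 (r = -81 - 2240 = -2321)
((8148 + 4180) + r)*(26434 - 35474) = ((8148 + 4180) - 2321)*(26434 - 35474) = (12328 - 2321)*(-9040) = 10007*(-9040) = -90463280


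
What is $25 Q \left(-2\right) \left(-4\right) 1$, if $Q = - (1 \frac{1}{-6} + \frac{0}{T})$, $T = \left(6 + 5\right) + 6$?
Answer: $\frac{100}{3} \approx 33.333$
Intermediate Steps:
$T = 17$ ($T = 11 + 6 = 17$)
$Q = \frac{1}{6}$ ($Q = - (1 \frac{1}{-6} + \frac{0}{17}) = - (1 \left(- \frac{1}{6}\right) + 0 \cdot \frac{1}{17}) = - (- \frac{1}{6} + 0) = \left(-1\right) \left(- \frac{1}{6}\right) = \frac{1}{6} \approx 0.16667$)
$25 Q \left(-2\right) \left(-4\right) 1 = 25 \frac{\left(-2\right) \left(-4\right) 1}{6} = 25 \frac{8 \cdot 1}{6} = 25 \cdot \frac{1}{6} \cdot 8 = 25 \cdot \frac{4}{3} = \frac{100}{3}$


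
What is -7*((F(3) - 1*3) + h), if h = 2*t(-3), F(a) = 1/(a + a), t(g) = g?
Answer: 371/6 ≈ 61.833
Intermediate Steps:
F(a) = 1/(2*a)
h = -6 (h = 2*(-3) = -6)
-7*((F(3) - 1*3) + h) = -7*(((½)/3 - 1*3) - 6) = -7*(((½)*(⅓) - 3) - 6) = -7*((⅙ - 3) - 6) = -7*(-17/6 - 6) = -7*(-53/6) = 371/6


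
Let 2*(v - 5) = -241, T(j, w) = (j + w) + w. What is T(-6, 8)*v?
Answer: -1155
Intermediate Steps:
T(j, w) = j + 2*w
v = -231/2 (v = 5 + (1/2)*(-241) = 5 - 241/2 = -231/2 ≈ -115.50)
T(-6, 8)*v = (-6 + 2*8)*(-231/2) = (-6 + 16)*(-231/2) = 10*(-231/2) = -1155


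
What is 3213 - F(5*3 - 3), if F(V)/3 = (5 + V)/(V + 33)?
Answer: 48178/15 ≈ 3211.9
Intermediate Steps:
F(V) = 3*(5 + V)/(33 + V) (F(V) = 3*((5 + V)/(V + 33)) = 3*((5 + V)/(33 + V)) = 3*(5 + V)/(33 + V))
3213 - F(5*3 - 3) = 3213 - 3*(5 + (5*3 - 3))/(33 + (5*3 - 3)) = 3213 - 3*(5 + (15 - 3))/(33 + (15 - 3)) = 3213 - 3*(5 + 12)/(33 + 12) = 3213 - 3*17/45 = 3213 - 1*17/15 = 3213 - 17/15 = 48178/15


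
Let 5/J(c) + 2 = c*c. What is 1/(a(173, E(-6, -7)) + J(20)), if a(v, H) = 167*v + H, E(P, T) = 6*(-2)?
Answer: 398/11493847 ≈ 3.4627e-5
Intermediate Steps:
E(P, T) = -12
a(v, H) = H + 167*v
J(c) = 5/(-2 + c**2) (J(c) = 5/(-2 + c*c) = 5/(-2 + c**2))
1/(a(173, E(-6, -7)) + J(20)) = 1/((-12 + 167*173) + 5/(-2 + 20**2)) = 1/((-12 + 28891) + 5/(-2 + 400)) = 1/(28879 + 5/398) = 1/(11493847/398) = 398/11493847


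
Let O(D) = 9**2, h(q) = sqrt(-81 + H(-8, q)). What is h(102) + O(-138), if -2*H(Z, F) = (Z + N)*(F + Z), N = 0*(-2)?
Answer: 81 + sqrt(295) ≈ 98.176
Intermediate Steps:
N = 0
H(Z, F) = -Z*(F + Z)/2 (H(Z, F) = -(Z + 0)*(F + Z)/2 = -Z*(F + Z)/2)
h(q) = sqrt(-113 + 4*q) (h(q) = sqrt(-81 + (1/2)*(-8)*(-q - 1*(-8))) = sqrt(-81 + (1/2)*(-8)*(-q + 8)) = sqrt(-81 + (1/2)*(-8)*(8 - q)) = sqrt(-81 + (-32 + 4*q)) = sqrt(-113 + 4*q))
O(D) = 81
h(102) + O(-138) = sqrt(-113 + 4*102) + 81 = sqrt(-113 + 408) + 81 = sqrt(295) + 81 = 81 + sqrt(295)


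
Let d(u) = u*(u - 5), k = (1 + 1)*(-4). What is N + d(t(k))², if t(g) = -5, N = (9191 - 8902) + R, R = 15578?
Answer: 18367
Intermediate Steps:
k = -8 (k = 2*(-4) = -8)
N = 15867 (N = (9191 - 8902) + 15578 = 289 + 15578 = 15867)
d(u) = u*(-5 + u)
N + d(t(k))² = 15867 + (-5*(-5 - 5))² = 15867 + (-5*(-10))² = 15867 + 50² = 15867 + 2500 = 18367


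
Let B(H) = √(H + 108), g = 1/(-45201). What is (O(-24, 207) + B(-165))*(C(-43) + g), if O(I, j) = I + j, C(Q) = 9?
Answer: 406808/247 + 406808*I*√57/45201 ≈ 1647.0 + 67.948*I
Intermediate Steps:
g = -1/45201 ≈ -2.2123e-5
B(H) = √(108 + H)
(O(-24, 207) + B(-165))*(C(-43) + g) = ((-24 + 207) + √(108 - 165))*(9 - 1/45201) = (183 + √(-57))*(406808/45201) = (183 + I*√57)*(406808/45201) = 406808/247 + 406808*I*√57/45201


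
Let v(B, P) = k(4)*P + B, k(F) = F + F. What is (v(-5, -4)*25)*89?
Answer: -82325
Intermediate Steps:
k(F) = 2*F
v(B, P) = B + 8*P (v(B, P) = (2*4)*P + B = 8*P + B = B + 8*P)
(v(-5, -4)*25)*89 = ((-5 + 8*(-4))*25)*89 = ((-5 - 32)*25)*89 = -37*25*89 = -925*89 = -82325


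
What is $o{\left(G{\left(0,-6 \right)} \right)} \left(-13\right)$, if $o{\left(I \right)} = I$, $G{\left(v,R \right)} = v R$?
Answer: $0$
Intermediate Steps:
$G{\left(v,R \right)} = R v$
$o{\left(G{\left(0,-6 \right)} \right)} \left(-13\right) = \left(-6\right) 0 \left(-13\right) = 0 \left(-13\right) = 0$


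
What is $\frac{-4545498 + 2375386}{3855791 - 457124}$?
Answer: $- \frac{2170112}{3398667} \approx -0.63852$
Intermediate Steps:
$\frac{-4545498 + 2375386}{3855791 - 457124} = - \frac{2170112}{3855791 + \left(-1926785 + 1469661\right)} = - \frac{2170112}{3855791 - 457124} = - \frac{2170112}{3398667}$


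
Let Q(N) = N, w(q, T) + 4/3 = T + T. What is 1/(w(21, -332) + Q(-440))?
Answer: -3/3316 ≈ -0.00090470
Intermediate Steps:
w(q, T) = -4/3 + 2*T (w(q, T) = -4/3 + (T + T) = -4/3 + 2*T)
1/(w(21, -332) + Q(-440)) = 1/((-4/3 + 2*(-332)) - 440) = 1/((-4/3 - 664) - 440) = 1/(-1996/3 - 440) = 1/(-3316/3) = -3/3316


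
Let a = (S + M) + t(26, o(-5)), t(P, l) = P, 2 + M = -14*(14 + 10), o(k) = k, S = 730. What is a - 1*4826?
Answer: -4408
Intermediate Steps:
M = -338 (M = -2 - 14*(14 + 10) = -2 - 14*24 = -2 - 336 = -338)
a = 418 (a = (730 - 338) + 26 = 392 + 26 = 418)
a - 1*4826 = 418 - 1*4826 = 418 - 4826 = -4408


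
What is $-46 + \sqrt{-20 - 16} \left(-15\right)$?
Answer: $-46 - 90 i \approx -46.0 - 90.0 i$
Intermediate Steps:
$-46 + \sqrt{-20 - 16} \left(-15\right) = -46 + \sqrt{-36} \left(-15\right) = -46 + 6 i \left(-15\right) = -46 - 90 i$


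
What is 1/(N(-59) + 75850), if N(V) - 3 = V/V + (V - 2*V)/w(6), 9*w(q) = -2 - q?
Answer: 8/606301 ≈ 1.3195e-5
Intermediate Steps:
w(q) = -2/9 - q/9 (w(q) = (-2 - q)/9 = -2/9 - q/9)
N(V) = 4 + 9*V/8 (N(V) = 3 + (V/V + (V - 2*V)/(-2/9 - ⅑*6)) = 3 + (1 + (-V)/(-2/9 - ⅔)) = 3 + (1 + (-V)/(-8/9)) = 3 + (1 - V*(-9/8)) = 3 + (1 + 9*V/8) = 4 + 9*V/8)
1/(N(-59) + 75850) = 1/((4 + (9/8)*(-59)) + 75850) = 1/((4 - 531/8) + 75850) = 1/(-499/8 + 75850) = 1/(606301/8) = 8/606301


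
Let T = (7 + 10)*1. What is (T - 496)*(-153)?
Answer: 73287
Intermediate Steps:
T = 17 (T = 17*1 = 17)
(T - 496)*(-153) = (17 - 496)*(-153) = -479*(-153) = 73287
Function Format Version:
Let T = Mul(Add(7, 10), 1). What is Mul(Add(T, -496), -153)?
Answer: 73287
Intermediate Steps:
T = 17 (T = Mul(17, 1) = 17)
Mul(Add(T, -496), -153) = Mul(Add(17, -496), -153) = Mul(-479, -153) = 73287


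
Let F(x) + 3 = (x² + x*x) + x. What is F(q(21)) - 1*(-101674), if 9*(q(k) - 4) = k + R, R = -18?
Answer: 915416/9 ≈ 1.0171e+5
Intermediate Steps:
q(k) = 2 + k/9 (q(k) = 4 + (k - 18)/9 = 4 + (-18 + k)/9 = 4 + (-2 + k/9) = 2 + k/9)
F(x) = -3 + x + 2*x² (F(x) = -3 + ((x² + x*x) + x) = -3 + ((x² + x²) + x) = -3 + (2*x² + x) = -3 + (x + 2*x²) = -3 + x + 2*x²)
F(q(21)) - 1*(-101674) = (-3 + (2 + (⅑)*21) + 2*(2 + (⅑)*21)²) - 1*(-101674) = (-3 + (2 + 7/3) + 2*(2 + 7/3)²) + 101674 = (-3 + 13/3 + 2*(13/3)²) + 101674 = (-3 + 13/3 + 2*(169/9)) + 101674 = (-3 + 13/3 + 338/9) + 101674 = 350/9 + 101674 = 915416/9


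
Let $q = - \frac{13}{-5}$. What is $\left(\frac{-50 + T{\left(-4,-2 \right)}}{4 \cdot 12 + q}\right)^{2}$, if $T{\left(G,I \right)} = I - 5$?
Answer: $\frac{81225}{64009} \approx 1.269$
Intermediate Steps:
$T{\left(G,I \right)} = -5 + I$
$q = \frac{13}{5}$ ($q = \left(-13\right) \left(- \frac{1}{5}\right) = \frac{13}{5} \approx 2.6$)
$\left(\frac{-50 + T{\left(-4,-2 \right)}}{4 \cdot 12 + q}\right)^{2} = \left(\frac{-50 - 7}{4 \cdot 12 + \frac{13}{5}}\right)^{2} = \left(\frac{-50 - 7}{48 + \frac{13}{5}}\right)^{2} = \left(- \frac{57}{\frac{253}{5}}\right)^{2} = \left(\left(-57\right) \frac{5}{253}\right)^{2} = \left(- \frac{285}{253}\right)^{2} = \frac{81225}{64009}$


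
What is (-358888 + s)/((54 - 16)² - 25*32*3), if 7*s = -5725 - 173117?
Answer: 1345529/3346 ≈ 402.13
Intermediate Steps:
s = -178842/7 (s = (-5725 - 173117)/7 = (⅐)*(-178842) = -178842/7 ≈ -25549.)
(-358888 + s)/((54 - 16)² - 25*32*3) = (-358888 - 178842/7)/((54 - 16)² - 25*32*3) = -2691058/(7*(38² - 800*3)) = -2691058/(7*(1444 - 2400)) = -2691058/7/(-956) = -2691058/7*(-1/956) = 1345529/3346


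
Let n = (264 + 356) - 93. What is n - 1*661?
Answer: -134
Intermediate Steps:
n = 527 (n = 620 - 93 = 527)
n - 1*661 = 527 - 1*661 = 527 - 661 = -134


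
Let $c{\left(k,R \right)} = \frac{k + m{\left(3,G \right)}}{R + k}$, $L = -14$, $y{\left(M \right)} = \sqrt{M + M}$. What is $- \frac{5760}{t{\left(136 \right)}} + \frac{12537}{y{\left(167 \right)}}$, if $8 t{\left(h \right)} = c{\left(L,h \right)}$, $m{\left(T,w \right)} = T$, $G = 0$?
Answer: $\frac{5621760}{11} + \frac{12537 \sqrt{334}}{334} \approx 5.1176 \cdot 10^{5}$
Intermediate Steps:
$y{\left(M \right)} = \sqrt{2} \sqrt{M}$ ($y{\left(M \right)} = \sqrt{2 M} = \sqrt{2} \sqrt{M}$)
$c{\left(k,R \right)} = \frac{3 + k}{R + k}$ ($c{\left(k,R \right)} = \frac{k + 3}{R + k} = \frac{3 + k}{R + k}$)
$t{\left(h \right)} = - \frac{11}{8 \left(-14 + h\right)}$ ($t{\left(h \right)} = \frac{\frac{1}{h - 14} \left(3 - 14\right)}{8} = \frac{\frac{1}{-14 + h} \left(-11\right)}{8} = \frac{\left(-11\right) \frac{1}{-14 + h}}{8} = - \frac{11}{8 \left(-14 + h\right)}$)
$- \frac{5760}{t{\left(136 \right)}} + \frac{12537}{y{\left(167 \right)}} = - \frac{5760}{\left(-11\right) \frac{1}{-112 + 8 \cdot 136}} + \frac{12537}{\sqrt{2} \sqrt{167}} = - \frac{5760}{\left(-11\right) \frac{1}{-112 + 1088}} + \frac{12537}{\sqrt{334}} = - \frac{5760}{\left(-11\right) \frac{1}{976}} + 12537 \frac{\sqrt{334}}{334} = - \frac{5760}{\left(-11\right) \frac{1}{976}} + \frac{12537 \sqrt{334}}{334} = - \frac{5760}{- \frac{11}{976}} + \frac{12537 \sqrt{334}}{334} = \left(-5760\right) \left(- \frac{976}{11}\right) + \frac{12537 \sqrt{334}}{334} = \frac{5621760}{11} + \frac{12537 \sqrt{334}}{334}$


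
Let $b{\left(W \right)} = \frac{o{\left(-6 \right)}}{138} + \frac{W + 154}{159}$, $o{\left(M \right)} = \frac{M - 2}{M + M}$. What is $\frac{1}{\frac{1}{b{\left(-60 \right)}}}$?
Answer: $\frac{6539}{10971} \approx 0.59603$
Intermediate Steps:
$o{\left(M \right)} = \frac{-2 + M}{2 M}$
$b{\left(W \right)} = \frac{10679}{10971} + \frac{W}{159}$ ($b{\left(W \right)} = \frac{\frac{1}{2} \frac{1}{-6} \left(-2 - 6\right)}{138} + \frac{W + 154}{159} = \frac{1}{2} \left(- \frac{1}{6}\right) \left(-8\right) \frac{1}{138} + \left(154 + W\right) \frac{1}{159} = \frac{2}{3} \cdot \frac{1}{138} + \left(\frac{154}{159} + \frac{W}{159}\right) = \frac{1}{207} + \left(\frac{154}{159} + \frac{W}{159}\right) = \frac{10679}{10971} + \frac{W}{159}$)
$\frac{1}{\frac{1}{b{\left(-60 \right)}}} = \frac{1}{\frac{1}{\frac{10679}{10971} + \frac{1}{159} \left(-60\right)}} = \frac{1}{\frac{1}{\frac{10679}{10971} - \frac{20}{53}}} = \frac{1}{\frac{1}{\frac{6539}{10971}}} = \frac{1}{\frac{10971}{6539}} = \frac{6539}{10971}$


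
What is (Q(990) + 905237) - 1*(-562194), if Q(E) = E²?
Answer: 2447531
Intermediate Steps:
(Q(990) + 905237) - 1*(-562194) = (990² + 905237) - 1*(-562194) = (980100 + 905237) + 562194 = 1885337 + 562194 = 2447531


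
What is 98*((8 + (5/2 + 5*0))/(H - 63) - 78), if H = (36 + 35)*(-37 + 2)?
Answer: -397509/52 ≈ -7644.4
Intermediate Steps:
H = -2485 (H = 71*(-35) = -2485)
98*((8 + (5/2 + 5*0))/(H - 63) - 78) = 98*((8 + (5/2 + 5*0))/(-2485 - 63) - 78) = 98*((8 + (5*(½) + 0))/(-2548) - 78) = 98*((8 + (5/2 + 0))*(-1/2548) - 78) = 98*((8 + 5/2)*(-1/2548) - 78) = 98*((21/2)*(-1/2548) - 78) = 98*(-3/728 - 78) = 98*(-56787/728) = -397509/52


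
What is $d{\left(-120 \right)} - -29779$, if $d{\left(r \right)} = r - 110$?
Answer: $29549$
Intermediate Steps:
$d{\left(r \right)} = -110 + r$
$d{\left(-120 \right)} - -29779 = \left(-110 - 120\right) - -29779 = -230 + 29779 = 29549$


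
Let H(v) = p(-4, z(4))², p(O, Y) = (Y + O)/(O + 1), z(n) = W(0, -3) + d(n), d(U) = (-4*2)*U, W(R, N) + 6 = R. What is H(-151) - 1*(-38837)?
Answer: 39033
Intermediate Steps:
W(R, N) = -6 + R
d(U) = -8*U
z(n) = -6 - 8*n (z(n) = (-6 + 0) - 8*n = -6 - 8*n)
p(O, Y) = (O + Y)/(1 + O)
H(v) = 196 (H(v) = ((-4 + (-6 - 8*4))/(1 - 4))² = ((-4 + (-6 - 32))/(-3))² = (-(-4 - 38)/3)² = (-⅓*(-42))² = 14² = 196)
H(-151) - 1*(-38837) = 196 - 1*(-38837) = 196 + 38837 = 39033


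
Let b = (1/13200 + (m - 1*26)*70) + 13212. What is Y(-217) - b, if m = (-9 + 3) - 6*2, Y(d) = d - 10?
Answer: -136738801/13200 ≈ -10359.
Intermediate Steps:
Y(d) = -10 + d
m = -18 (m = -6 - 12 = -18)
b = 133742401/13200 (b = (1/13200 + (-18 - 1*26)*70) + 13212 = (1/13200 + (-18 - 26)*70) + 13212 = (1/13200 - 44*70) + 13212 = (1/13200 - 3080) + 13212 = -40655999/13200 + 13212 = 133742401/13200 ≈ 10132.)
Y(-217) - b = (-10 - 217) - 1*133742401/13200 = -227 - 133742401/13200 = -136738801/13200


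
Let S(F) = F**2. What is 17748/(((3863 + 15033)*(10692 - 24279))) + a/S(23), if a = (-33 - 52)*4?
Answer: -7275081031/11317952884 ≈ -0.64279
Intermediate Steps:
a = -340 (a = -85*4 = -340)
17748/(((3863 + 15033)*(10692 - 24279))) + a/S(23) = 17748/(((3863 + 15033)*(10692 - 24279))) - 340/(23**2) = 17748/((18896*(-13587))) - 340/529 = 17748/(-256739952) - 340*1/529 = 17748*(-1/256739952) - 340/529 = -1479/21394996 - 340/529 = -7275081031/11317952884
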